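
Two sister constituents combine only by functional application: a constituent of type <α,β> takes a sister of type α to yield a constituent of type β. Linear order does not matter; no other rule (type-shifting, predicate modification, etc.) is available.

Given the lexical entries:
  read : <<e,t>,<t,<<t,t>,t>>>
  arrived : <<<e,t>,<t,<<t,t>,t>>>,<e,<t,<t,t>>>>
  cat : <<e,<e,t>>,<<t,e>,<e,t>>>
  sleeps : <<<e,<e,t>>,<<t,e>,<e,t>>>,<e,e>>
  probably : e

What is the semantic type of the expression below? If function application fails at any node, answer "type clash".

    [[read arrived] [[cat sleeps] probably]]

[read arrived]: arrived is <<<e,t>,<t,<<t,t>,t>>>,<e,<t,<t,t>>>>, read is <<e,t>,<t,<<t,t>,t>>>; result <e,<t,<t,t>>>.
[cat sleeps]: sleeps is <<<e,<e,t>>,<<t,e>,<e,t>>>,<e,e>>, cat is <<e,<e,t>>,<<t,e>,<e,t>>>; result <e,e>.
[[cat sleeps] probably]: [cat sleeps] is <e,e>, probably is e; result e.
[[read arrived] [[cat sleeps] probably]]: [read arrived] is <e,<t,<t,t>>>, [[cat sleeps] probably] is e; result <t,<t,t>>.

<t,<t,t>>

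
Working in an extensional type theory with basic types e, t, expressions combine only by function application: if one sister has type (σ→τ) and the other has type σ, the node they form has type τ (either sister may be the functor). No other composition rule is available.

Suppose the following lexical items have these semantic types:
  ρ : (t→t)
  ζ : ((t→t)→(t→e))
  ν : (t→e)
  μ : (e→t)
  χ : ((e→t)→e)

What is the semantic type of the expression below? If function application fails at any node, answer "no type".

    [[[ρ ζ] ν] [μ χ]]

[ρ ζ]: ((t→t)→(t→e)) applied to (t→t) yields (t→e).
[[ρ ζ] ν]: (t→e) and (t→e) cannot combine by function application — type clash.

no type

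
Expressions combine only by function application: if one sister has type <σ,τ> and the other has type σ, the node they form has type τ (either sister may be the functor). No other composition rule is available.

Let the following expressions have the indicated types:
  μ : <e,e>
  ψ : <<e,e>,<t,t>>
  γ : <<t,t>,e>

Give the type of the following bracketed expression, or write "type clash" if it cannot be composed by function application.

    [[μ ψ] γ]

e

At [μ ψ], ψ : <<e,e>,<t,t>> takes μ : <e,e>, giving <t,t>.
At [[μ ψ] γ], γ : <<t,t>,e> takes [μ ψ] : <t,t>, giving e.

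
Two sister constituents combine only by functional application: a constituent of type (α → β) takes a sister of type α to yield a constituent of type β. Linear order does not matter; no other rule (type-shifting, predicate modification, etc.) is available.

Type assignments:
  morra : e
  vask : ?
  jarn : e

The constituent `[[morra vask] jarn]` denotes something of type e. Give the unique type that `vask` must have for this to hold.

(e → (e → e))

[[morra vask] jarn] must have type e. The sister jarn has type e; that is not a function onto e, so [morra vask] must be the functor, of type (e → e).
[morra vask] must have type (e → e). The sister morra has type e; that is not a function onto (e → e), so vask must be the functor, of type (e → (e → e)).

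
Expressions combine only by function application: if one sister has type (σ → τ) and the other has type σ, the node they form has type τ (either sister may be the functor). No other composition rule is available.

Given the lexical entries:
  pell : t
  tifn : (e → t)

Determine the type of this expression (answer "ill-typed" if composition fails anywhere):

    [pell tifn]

[pell tifn]: t and (e → t) cannot combine by function application — type clash.

ill-typed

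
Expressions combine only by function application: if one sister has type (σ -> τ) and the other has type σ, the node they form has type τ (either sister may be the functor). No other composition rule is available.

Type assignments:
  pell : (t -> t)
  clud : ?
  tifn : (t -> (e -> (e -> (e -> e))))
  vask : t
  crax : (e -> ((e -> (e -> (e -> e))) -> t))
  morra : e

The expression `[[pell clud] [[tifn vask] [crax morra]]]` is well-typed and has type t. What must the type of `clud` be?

((t -> t) -> (t -> t))

[[pell clud] [[tifn vask] [crax morra]]] is required to be t. [[tifn vask] [crax morra]] : t cannot yield t as functor, so [pell clud] : (t -> t).
[pell clud] is required to be (t -> t). pell : (t -> t) cannot yield (t -> t) as functor, so clud : ((t -> t) -> (t -> t)).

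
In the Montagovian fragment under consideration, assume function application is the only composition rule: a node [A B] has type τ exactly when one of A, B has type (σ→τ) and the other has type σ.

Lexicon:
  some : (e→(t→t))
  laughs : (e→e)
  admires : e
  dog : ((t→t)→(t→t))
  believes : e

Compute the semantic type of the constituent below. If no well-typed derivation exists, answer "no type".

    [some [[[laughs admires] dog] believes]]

[laughs admires]: (e→e) applied to e yields e.
[[laughs admires] dog]: e with ((t→t)→(t→t)) — neither is a function whose domain matches the other; composition fails here.

no type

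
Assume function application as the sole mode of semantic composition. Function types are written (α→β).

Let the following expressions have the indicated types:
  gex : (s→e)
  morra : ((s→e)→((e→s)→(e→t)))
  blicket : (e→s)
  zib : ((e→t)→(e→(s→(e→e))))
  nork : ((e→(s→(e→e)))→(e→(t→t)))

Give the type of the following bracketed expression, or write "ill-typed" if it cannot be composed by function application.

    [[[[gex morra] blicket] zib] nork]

(e→(t→t))

[gex morra]: morra is ((s→e)→((e→s)→(e→t))), gex is (s→e); result ((e→s)→(e→t)).
[[gex morra] blicket]: [gex morra] is ((e→s)→(e→t)), blicket is (e→s); result (e→t).
[[[gex morra] blicket] zib]: zib is ((e→t)→(e→(s→(e→e)))), [[gex morra] blicket] is (e→t); result (e→(s→(e→e))).
[[[[gex morra] blicket] zib] nork]: nork is ((e→(s→(e→e)))→(e→(t→t))), [[[gex morra] blicket] zib] is (e→(s→(e→e))); result (e→(t→t)).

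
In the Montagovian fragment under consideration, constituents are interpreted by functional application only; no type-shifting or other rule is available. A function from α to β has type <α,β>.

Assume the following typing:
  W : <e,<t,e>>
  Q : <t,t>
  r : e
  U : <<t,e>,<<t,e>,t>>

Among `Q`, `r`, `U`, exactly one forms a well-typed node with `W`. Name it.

Q : <t,t> — no; W wants e, and Q wants t.
r — combines: W : <e,<t,e>> takes r : e as argument, giving <t,e>.
U : <<t,e>,<<t,e>,t>> — no; W wants e, and U wants <t,e>.

r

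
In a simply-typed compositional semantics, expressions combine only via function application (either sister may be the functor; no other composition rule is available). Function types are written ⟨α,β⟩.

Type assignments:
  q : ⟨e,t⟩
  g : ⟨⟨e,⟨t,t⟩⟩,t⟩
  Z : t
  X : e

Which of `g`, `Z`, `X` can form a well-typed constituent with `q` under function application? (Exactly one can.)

g : ⟨⟨e,⟨t,t⟩⟩,t⟩ — neither side's domain matches the other.
Z : t — neither side's domain matches the other.
X — combines: q : ⟨e,t⟩ takes X : e as argument, giving t.

X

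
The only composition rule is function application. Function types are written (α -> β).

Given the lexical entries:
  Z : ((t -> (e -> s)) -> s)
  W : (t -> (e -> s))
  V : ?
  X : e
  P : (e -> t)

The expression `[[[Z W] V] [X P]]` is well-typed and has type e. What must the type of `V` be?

At [[[Z W] V] [X P]] (required: e): [X P] is t, which is not a function with range e; hence [[Z W] V] is the functor — type (t -> e).
At [[Z W] V] (required: (t -> e)): [Z W] is s, which is not a function with range (t -> e); hence V is the functor — type (s -> (t -> e)).

(s -> (t -> e))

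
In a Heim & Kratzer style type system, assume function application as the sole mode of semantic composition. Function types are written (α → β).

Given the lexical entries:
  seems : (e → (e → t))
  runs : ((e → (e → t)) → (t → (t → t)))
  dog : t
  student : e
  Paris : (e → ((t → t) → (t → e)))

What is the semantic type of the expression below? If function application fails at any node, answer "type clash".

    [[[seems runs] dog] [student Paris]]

[seems runs]: runs is ((e → (e → t)) → (t → (t → t))), seems is (e → (e → t)); result (t → (t → t)).
[[seems runs] dog]: [seems runs] is (t → (t → t)), dog is t; result (t → t).
[student Paris]: Paris is (e → ((t → t) → (t → e))), student is e; result ((t → t) → (t → e)).
[[[seems runs] dog] [student Paris]]: [student Paris] is ((t → t) → (t → e)), [[seems runs] dog] is (t → t); result (t → e).

(t → e)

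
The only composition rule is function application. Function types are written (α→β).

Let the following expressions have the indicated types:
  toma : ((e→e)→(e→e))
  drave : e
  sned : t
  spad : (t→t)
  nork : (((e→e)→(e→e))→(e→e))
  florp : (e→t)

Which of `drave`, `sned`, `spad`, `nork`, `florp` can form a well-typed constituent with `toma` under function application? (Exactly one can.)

nork

drave : e — neither side's domain matches the other.
sned : t — neither side's domain matches the other.
spad : (t→t) — neither side's domain matches the other.
nork — combines: nork : (((e→e)→(e→e))→(e→e)) takes toma : ((e→e)→(e→e)) as argument, giving (e→e).
florp : (e→t) — neither side's domain matches the other.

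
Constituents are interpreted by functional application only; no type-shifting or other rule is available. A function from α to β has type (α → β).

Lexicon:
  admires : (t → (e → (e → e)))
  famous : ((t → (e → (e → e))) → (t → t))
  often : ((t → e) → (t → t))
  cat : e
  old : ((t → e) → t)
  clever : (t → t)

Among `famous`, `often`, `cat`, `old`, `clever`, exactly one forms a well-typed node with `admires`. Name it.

famous — combines: famous : ((t → (e → (e → e))) → (t → t)) takes admires : (t → (e → (e → e))) as argument, giving (t → t).
often : ((t → e) → (t → t)) — neither side's domain matches the other.
cat : e — neither side's domain matches the other.
old : ((t → e) → t) — neither side's domain matches the other.
clever : (t → t) — neither side's domain matches the other.

famous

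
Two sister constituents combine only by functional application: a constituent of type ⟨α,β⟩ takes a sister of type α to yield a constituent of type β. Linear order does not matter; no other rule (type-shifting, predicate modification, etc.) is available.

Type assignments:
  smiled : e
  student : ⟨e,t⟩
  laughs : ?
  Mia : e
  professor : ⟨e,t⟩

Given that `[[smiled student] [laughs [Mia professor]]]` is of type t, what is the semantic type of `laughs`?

[[smiled student] [laughs [Mia professor]]] must have type t. The sister [smiled student] has type t; that is not a function onto t, so [laughs [Mia professor]] must be the functor, of type ⟨t,t⟩.
[laughs [Mia professor]] must have type ⟨t,t⟩. The sister [Mia professor] has type t; that is not a function onto ⟨t,t⟩, so laughs must be the functor, of type ⟨t,⟨t,t⟩⟩.

⟨t,⟨t,t⟩⟩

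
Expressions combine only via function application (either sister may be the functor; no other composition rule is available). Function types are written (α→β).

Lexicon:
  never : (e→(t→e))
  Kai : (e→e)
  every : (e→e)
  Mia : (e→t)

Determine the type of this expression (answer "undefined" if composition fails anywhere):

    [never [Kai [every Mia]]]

undefined

[every Mia]: (e→e) and (e→t) cannot combine by function application — type clash.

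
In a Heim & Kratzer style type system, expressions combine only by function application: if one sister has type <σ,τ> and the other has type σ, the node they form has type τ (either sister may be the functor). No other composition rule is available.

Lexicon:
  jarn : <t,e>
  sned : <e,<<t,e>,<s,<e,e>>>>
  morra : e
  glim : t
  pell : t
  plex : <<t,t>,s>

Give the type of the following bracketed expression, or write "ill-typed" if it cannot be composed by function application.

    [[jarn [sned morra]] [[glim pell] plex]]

At [sned morra], sned : <e,<<t,e>,<s,<e,e>>>> takes morra : e, giving <<t,e>,<s,<e,e>>>.
At [jarn [sned morra]], [sned morra] : <<t,e>,<s,<e,e>>> takes jarn : <t,e>, giving <s,<e,e>>.
[glim pell]: t with t — neither is a function whose domain matches the other; composition fails here.

ill-typed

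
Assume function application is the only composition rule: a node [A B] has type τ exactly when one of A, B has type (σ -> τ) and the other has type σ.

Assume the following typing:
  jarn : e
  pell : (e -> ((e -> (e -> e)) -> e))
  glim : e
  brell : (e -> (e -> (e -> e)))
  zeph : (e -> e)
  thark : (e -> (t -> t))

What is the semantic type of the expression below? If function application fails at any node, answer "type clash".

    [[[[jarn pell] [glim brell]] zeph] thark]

[jarn pell] — pell of type (e -> ((e -> (e -> e)) -> e)) combines with jarn of type e: type ((e -> (e -> e)) -> e).
[glim brell] — brell of type (e -> (e -> (e -> e))) combines with glim of type e: type (e -> (e -> e)).
[[jarn pell] [glim brell]] — [jarn pell] of type ((e -> (e -> e)) -> e) combines with [glim brell] of type (e -> (e -> e)): type e.
[[[jarn pell] [glim brell]] zeph] — zeph of type (e -> e) combines with [[jarn pell] [glim brell]] of type e: type e.
[[[[jarn pell] [glim brell]] zeph] thark] — thark of type (e -> (t -> t)) combines with [[[jarn pell] [glim brell]] zeph] of type e: type (t -> t).

(t -> t)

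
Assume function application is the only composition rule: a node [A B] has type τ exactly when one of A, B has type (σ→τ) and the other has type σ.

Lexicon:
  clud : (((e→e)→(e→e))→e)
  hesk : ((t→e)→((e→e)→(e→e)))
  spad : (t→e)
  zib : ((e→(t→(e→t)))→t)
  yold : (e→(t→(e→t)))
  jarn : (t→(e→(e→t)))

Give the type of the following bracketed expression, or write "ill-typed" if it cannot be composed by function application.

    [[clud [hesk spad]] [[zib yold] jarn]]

(e→t)

[hesk spad]: ((t→e)→((e→e)→(e→e))) applied to (t→e) yields ((e→e)→(e→e)).
[clud [hesk spad]]: (((e→e)→(e→e))→e) applied to ((e→e)→(e→e)) yields e.
[zib yold]: ((e→(t→(e→t)))→t) applied to (e→(t→(e→t))) yields t.
[[zib yold] jarn]: (t→(e→(e→t))) applied to t yields (e→(e→t)).
[[clud [hesk spad]] [[zib yold] jarn]]: (e→(e→t)) applied to e yields (e→t).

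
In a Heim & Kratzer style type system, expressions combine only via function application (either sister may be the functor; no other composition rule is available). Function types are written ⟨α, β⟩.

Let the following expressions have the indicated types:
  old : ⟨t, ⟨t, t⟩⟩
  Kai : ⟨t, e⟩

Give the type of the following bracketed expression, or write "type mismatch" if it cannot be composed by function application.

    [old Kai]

At [old Kai]: neither ⟨t, ⟨t, t⟩⟩ nor ⟨t, e⟩ can take the other as argument; the node is ill-typed.

type mismatch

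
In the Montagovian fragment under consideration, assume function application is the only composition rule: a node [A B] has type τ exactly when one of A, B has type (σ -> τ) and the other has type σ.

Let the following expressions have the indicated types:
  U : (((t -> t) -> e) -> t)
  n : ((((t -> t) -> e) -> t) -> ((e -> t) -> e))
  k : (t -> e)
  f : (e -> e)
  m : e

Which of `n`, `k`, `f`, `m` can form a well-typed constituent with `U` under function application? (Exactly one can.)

n

n — combines: n : ((((t -> t) -> e) -> t) -> ((e -> t) -> e)) takes U : (((t -> t) -> e) -> t) as argument, giving ((e -> t) -> e).
k : (t -> e) — U needs ((t -> t) -> e); k needs t; neither fits.
f : (e -> e) — U needs ((t -> t) -> e); f needs e; neither fits.
m : e — U needs ((t -> t) -> e); m needs nothing (atomic); neither fits.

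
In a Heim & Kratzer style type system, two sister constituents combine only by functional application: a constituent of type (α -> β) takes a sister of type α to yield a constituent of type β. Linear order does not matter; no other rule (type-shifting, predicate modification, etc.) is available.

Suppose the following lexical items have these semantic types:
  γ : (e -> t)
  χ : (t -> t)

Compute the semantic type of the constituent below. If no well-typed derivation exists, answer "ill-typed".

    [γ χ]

[γ χ]: (e -> t) with (t -> t) — neither is a function whose domain matches the other; composition fails here.

ill-typed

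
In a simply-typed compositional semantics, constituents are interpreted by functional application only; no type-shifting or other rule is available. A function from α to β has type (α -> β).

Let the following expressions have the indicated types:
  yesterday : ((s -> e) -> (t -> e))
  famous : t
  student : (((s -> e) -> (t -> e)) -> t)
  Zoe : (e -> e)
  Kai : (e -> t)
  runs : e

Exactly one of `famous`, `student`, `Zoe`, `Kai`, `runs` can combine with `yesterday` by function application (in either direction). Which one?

student

famous : t — neither side's domain matches the other.
student — combines: student : (((s -> e) -> (t -> e)) -> t) takes yesterday : ((s -> e) -> (t -> e)) as argument, giving t.
Zoe : (e -> e) — neither side's domain matches the other.
Kai : (e -> t) — neither side's domain matches the other.
runs : e — neither side's domain matches the other.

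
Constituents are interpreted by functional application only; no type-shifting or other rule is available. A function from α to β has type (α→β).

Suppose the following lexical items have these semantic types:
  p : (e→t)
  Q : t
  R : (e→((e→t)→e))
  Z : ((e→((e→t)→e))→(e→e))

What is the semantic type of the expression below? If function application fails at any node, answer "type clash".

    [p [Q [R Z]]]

[R Z]: Z is ((e→((e→t)→e))→(e→e)), R is (e→((e→t)→e)); result (e→e).
[Q [R Z]]: t with (e→e) — neither is a function whose domain matches the other; composition fails here.

type clash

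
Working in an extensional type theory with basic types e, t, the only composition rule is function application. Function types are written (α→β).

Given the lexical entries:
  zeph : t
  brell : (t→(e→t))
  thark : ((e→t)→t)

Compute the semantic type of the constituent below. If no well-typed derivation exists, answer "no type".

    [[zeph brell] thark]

t

[zeph brell] — brell of type (t→(e→t)) combines with zeph of type t: type (e→t).
[[zeph brell] thark] — thark of type ((e→t)→t) combines with [zeph brell] of type (e→t): type t.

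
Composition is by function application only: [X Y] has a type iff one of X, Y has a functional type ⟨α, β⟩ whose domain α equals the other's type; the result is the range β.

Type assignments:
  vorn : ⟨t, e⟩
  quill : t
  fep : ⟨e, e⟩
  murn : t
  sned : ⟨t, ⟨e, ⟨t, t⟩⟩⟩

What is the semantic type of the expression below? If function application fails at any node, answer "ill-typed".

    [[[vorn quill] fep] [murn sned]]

⟨t, t⟩

[vorn quill] — vorn of type ⟨t, e⟩ combines with quill of type t: type e.
[[vorn quill] fep] — fep of type ⟨e, e⟩ combines with [vorn quill] of type e: type e.
[murn sned] — sned of type ⟨t, ⟨e, ⟨t, t⟩⟩⟩ combines with murn of type t: type ⟨e, ⟨t, t⟩⟩.
[[[vorn quill] fep] [murn sned]] — [murn sned] of type ⟨e, ⟨t, t⟩⟩ combines with [[vorn quill] fep] of type e: type ⟨t, t⟩.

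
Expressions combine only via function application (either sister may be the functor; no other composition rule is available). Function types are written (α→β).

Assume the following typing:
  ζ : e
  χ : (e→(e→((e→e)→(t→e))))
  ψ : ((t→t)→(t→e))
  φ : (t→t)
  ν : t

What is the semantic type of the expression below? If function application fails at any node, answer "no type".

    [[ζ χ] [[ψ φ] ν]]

At [ζ χ], χ : (e→(e→((e→e)→(t→e)))) takes ζ : e, giving (e→((e→e)→(t→e))).
At [ψ φ], ψ : ((t→t)→(t→e)) takes φ : (t→t), giving (t→e).
At [[ψ φ] ν], [ψ φ] : (t→e) takes ν : t, giving e.
At [[ζ χ] [[ψ φ] ν]], [ζ χ] : (e→((e→e)→(t→e))) takes [[ψ φ] ν] : e, giving ((e→e)→(t→e)).

((e→e)→(t→e))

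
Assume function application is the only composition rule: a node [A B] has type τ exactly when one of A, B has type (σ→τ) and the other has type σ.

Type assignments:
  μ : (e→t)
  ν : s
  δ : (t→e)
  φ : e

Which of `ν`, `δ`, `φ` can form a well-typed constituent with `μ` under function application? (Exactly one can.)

φ

ν : s — neither side's domain matches the other.
δ : (t→e) — neither side's domain matches the other.
φ — combines: μ : (e→t) takes φ : e as argument, giving t.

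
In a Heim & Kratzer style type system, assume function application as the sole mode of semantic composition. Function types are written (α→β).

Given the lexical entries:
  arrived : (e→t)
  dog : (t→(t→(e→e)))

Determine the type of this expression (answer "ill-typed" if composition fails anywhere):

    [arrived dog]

ill-typed

[arrived dog]: (e→t) and (t→(t→(e→e))) cannot combine by function application — type clash.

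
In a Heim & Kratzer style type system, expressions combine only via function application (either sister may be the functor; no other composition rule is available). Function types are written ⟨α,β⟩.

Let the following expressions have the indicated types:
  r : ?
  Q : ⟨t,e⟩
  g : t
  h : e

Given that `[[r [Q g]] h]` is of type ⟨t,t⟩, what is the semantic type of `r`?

At [[r [Q g]] h] (required: ⟨t,t⟩): h is e, which is not a function with range ⟨t,t⟩; hence [r [Q g]] is the functor — type ⟨e,⟨t,t⟩⟩.
At [r [Q g]] (required: ⟨e,⟨t,t⟩⟩): [Q g] is e, which is not a function with range ⟨e,⟨t,t⟩⟩; hence r is the functor — type ⟨e,⟨e,⟨t,t⟩⟩⟩.

⟨e,⟨e,⟨t,t⟩⟩⟩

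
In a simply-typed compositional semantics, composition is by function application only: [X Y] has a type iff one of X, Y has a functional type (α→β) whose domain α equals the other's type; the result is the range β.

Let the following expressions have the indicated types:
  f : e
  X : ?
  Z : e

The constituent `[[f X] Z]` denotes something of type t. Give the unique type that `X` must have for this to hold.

At [[f X] Z] (required: t): Z is e, which is not a function with range t; hence [f X] is the functor — type (e→t).
At [f X] (required: (e→t)): f is e, which is not a function with range (e→t); hence X is the functor — type (e→(e→t)).

(e→(e→t))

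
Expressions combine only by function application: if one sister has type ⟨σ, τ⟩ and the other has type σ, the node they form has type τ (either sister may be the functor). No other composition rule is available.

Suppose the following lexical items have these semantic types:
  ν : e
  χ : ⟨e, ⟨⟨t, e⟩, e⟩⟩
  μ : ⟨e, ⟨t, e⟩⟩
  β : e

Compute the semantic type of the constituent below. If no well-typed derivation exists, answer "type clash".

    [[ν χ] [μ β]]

[ν χ]: functor χ : ⟨e, ⟨⟨t, e⟩, e⟩⟩, argument ν : e; result ⟨⟨t, e⟩, e⟩.
[μ β]: functor μ : ⟨e, ⟨t, e⟩⟩, argument β : e; result ⟨t, e⟩.
[[ν χ] [μ β]]: functor [ν χ] : ⟨⟨t, e⟩, e⟩, argument [μ β] : ⟨t, e⟩; result e.

e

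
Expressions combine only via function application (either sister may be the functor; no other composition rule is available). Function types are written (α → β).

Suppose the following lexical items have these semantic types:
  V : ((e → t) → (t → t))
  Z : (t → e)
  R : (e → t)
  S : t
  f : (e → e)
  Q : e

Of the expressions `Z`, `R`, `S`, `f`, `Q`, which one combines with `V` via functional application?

Z : (t → e) — no; V wants (e → t), and Z wants t.
R — combines: V : ((e → t) → (t → t)) takes R : (e → t) as argument, giving (t → t).
S : t — no; V wants (e → t), and S wants nothing (atomic).
f : (e → e) — no; V wants (e → t), and f wants e.
Q : e — no; V wants (e → t), and Q wants nothing (atomic).

R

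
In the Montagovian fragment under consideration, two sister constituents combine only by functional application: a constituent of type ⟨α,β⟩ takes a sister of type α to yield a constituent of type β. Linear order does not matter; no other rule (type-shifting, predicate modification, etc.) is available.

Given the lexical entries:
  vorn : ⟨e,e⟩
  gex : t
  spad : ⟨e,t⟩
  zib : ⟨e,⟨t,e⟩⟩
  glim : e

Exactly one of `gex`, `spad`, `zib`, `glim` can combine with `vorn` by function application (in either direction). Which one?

glim

gex : t — does not combine with vorn.
spad : ⟨e,t⟩ — does not combine with vorn.
zib : ⟨e,⟨t,e⟩⟩ — does not combine with vorn.
glim — combines: vorn : ⟨e,e⟩ takes glim : e as argument, giving e.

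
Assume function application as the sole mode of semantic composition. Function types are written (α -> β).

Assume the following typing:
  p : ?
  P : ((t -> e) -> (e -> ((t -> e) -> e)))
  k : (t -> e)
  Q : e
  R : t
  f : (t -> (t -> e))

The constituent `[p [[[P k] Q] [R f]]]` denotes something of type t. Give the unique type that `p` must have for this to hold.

(e -> t)

For [p [[[P k] Q] [R f]]] to have type t with [[[P k] Q] [R f]] of type e, p must be the function: p : (e -> t).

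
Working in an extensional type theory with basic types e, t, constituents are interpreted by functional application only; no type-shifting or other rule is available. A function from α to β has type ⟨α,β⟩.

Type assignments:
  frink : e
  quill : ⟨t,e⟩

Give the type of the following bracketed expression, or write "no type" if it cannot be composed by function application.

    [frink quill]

no type

[frink quill]: e with ⟨t,e⟩ — neither is a function whose domain matches the other; composition fails here.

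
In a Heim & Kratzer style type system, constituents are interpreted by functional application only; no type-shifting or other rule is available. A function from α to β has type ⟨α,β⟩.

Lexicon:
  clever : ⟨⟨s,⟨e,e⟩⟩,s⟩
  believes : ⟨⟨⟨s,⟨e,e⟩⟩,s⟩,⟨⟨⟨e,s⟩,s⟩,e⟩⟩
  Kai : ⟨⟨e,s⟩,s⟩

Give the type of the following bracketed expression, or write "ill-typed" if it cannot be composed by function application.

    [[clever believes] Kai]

[clever believes] — believes of type ⟨⟨⟨s,⟨e,e⟩⟩,s⟩,⟨⟨⟨e,s⟩,s⟩,e⟩⟩ combines with clever of type ⟨⟨s,⟨e,e⟩⟩,s⟩: type ⟨⟨⟨e,s⟩,s⟩,e⟩.
[[clever believes] Kai] — [clever believes] of type ⟨⟨⟨e,s⟩,s⟩,e⟩ combines with Kai of type ⟨⟨e,s⟩,s⟩: type e.

e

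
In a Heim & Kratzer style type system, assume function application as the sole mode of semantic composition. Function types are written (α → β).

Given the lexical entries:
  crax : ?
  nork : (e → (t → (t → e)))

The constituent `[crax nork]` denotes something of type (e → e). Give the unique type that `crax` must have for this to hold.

At [crax nork] (required: (e → e)): nork is (e → (t → (t → e))), which is not a function with range (e → e); hence crax is the functor — type ((e → (t → (t → e))) → (e → e)).

((e → (t → (t → e))) → (e → e))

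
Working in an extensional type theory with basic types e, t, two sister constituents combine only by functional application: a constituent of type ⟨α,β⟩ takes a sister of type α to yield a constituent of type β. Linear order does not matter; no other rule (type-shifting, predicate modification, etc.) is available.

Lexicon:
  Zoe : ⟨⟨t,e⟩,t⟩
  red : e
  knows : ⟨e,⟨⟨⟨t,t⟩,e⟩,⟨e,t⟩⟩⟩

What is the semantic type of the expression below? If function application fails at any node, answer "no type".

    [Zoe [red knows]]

[red knows]: ⟨e,⟨⟨⟨t,t⟩,e⟩,⟨e,t⟩⟩⟩ applied to e yields ⟨⟨⟨t,t⟩,e⟩,⟨e,t⟩⟩.
At [Zoe [red knows]]: neither ⟨⟨t,e⟩,t⟩ nor ⟨⟨⟨t,t⟩,e⟩,⟨e,t⟩⟩ can take the other as argument; the node is ill-typed.

no type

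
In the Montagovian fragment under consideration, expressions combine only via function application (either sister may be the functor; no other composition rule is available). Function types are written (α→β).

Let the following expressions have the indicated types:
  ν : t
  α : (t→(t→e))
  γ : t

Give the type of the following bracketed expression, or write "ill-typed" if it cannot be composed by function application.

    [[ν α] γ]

[ν α]: (t→(t→e)) applied to t yields (t→e).
[[ν α] γ]: (t→e) applied to t yields e.

e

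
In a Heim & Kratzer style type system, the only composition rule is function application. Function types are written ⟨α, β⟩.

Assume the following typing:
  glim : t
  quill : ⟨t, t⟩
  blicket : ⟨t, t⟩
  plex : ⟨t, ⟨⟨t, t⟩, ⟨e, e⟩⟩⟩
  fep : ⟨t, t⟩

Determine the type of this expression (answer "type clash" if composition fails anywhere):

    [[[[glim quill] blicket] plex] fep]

At [glim quill], quill : ⟨t, t⟩ takes glim : t, giving t.
At [[glim quill] blicket], blicket : ⟨t, t⟩ takes [glim quill] : t, giving t.
At [[[glim quill] blicket] plex], plex : ⟨t, ⟨⟨t, t⟩, ⟨e, e⟩⟩⟩ takes [[glim quill] blicket] : t, giving ⟨⟨t, t⟩, ⟨e, e⟩⟩.
At [[[[glim quill] blicket] plex] fep], [[[glim quill] blicket] plex] : ⟨⟨t, t⟩, ⟨e, e⟩⟩ takes fep : ⟨t, t⟩, giving ⟨e, e⟩.

⟨e, e⟩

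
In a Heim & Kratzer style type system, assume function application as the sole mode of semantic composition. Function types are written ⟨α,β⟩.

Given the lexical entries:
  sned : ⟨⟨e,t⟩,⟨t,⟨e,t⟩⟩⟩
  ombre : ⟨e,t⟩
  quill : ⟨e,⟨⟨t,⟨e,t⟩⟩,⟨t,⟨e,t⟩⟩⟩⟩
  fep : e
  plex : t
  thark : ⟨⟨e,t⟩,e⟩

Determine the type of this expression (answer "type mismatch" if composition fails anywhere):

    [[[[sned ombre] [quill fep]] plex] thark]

[sned ombre] — sned of type ⟨⟨e,t⟩,⟨t,⟨e,t⟩⟩⟩ combines with ombre of type ⟨e,t⟩: type ⟨t,⟨e,t⟩⟩.
[quill fep] — quill of type ⟨e,⟨⟨t,⟨e,t⟩⟩,⟨t,⟨e,t⟩⟩⟩⟩ combines with fep of type e: type ⟨⟨t,⟨e,t⟩⟩,⟨t,⟨e,t⟩⟩⟩.
[[sned ombre] [quill fep]] — [quill fep] of type ⟨⟨t,⟨e,t⟩⟩,⟨t,⟨e,t⟩⟩⟩ combines with [sned ombre] of type ⟨t,⟨e,t⟩⟩: type ⟨t,⟨e,t⟩⟩.
[[[sned ombre] [quill fep]] plex] — [[sned ombre] [quill fep]] of type ⟨t,⟨e,t⟩⟩ combines with plex of type t: type ⟨e,t⟩.
[[[[sned ombre] [quill fep]] plex] thark] — thark of type ⟨⟨e,t⟩,e⟩ combines with [[[sned ombre] [quill fep]] plex] of type ⟨e,t⟩: type e.

e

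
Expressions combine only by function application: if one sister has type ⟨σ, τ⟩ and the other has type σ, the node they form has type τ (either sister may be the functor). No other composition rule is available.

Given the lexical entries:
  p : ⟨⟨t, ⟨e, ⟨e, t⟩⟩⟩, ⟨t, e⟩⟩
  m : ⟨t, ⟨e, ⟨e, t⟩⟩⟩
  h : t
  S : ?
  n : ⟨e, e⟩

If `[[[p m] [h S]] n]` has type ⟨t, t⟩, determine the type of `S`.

⟨t, ⟨⟨t, e⟩, ⟨⟨e, e⟩, ⟨t, t⟩⟩⟩⟩

[[[p m] [h S]] n] is required to be ⟨t, t⟩. n : ⟨e, e⟩ cannot yield ⟨t, t⟩ as functor, so [[p m] [h S]] : ⟨⟨e, e⟩, ⟨t, t⟩⟩.
[[p m] [h S]] is required to be ⟨⟨e, e⟩, ⟨t, t⟩⟩. [p m] : ⟨t, e⟩ cannot yield ⟨⟨e, e⟩, ⟨t, t⟩⟩ as functor, so [h S] : ⟨⟨t, e⟩, ⟨⟨e, e⟩, ⟨t, t⟩⟩⟩.
[h S] is required to be ⟨⟨t, e⟩, ⟨⟨e, e⟩, ⟨t, t⟩⟩⟩. h : t cannot yield ⟨⟨t, e⟩, ⟨⟨e, e⟩, ⟨t, t⟩⟩⟩ as functor, so S : ⟨t, ⟨⟨t, e⟩, ⟨⟨e, e⟩, ⟨t, t⟩⟩⟩⟩.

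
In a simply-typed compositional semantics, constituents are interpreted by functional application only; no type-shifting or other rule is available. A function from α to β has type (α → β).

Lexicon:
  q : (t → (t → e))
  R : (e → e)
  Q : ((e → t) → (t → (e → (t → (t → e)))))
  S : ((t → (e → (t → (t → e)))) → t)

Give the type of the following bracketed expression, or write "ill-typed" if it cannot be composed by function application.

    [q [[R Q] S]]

ill-typed

[R Q]: (e → e) and ((e → t) → (t → (e → (t → (t → e))))) cannot combine by function application — type clash.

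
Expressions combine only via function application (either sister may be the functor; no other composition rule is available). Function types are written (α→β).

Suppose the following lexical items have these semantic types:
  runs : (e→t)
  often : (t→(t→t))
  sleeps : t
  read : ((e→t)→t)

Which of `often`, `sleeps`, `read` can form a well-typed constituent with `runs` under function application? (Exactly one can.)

often : (t→(t→t)) — does not combine with runs.
sleeps : t — does not combine with runs.
read — combines: read : ((e→t)→t) takes runs : (e→t) as argument, giving t.

read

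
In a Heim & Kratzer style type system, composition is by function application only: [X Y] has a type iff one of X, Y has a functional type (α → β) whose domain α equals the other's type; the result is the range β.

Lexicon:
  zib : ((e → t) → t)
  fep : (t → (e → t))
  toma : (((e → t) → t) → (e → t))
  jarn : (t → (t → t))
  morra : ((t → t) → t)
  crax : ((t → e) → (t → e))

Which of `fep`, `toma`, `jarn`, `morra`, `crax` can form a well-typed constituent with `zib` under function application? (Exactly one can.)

toma

fep : (t → (e → t)) — does not combine with zib.
toma — combines: toma : (((e → t) → t) → (e → t)) takes zib : ((e → t) → t) as argument, giving (e → t).
jarn : (t → (t → t)) — does not combine with zib.
morra : ((t → t) → t) — does not combine with zib.
crax : ((t → e) → (t → e)) — does not combine with zib.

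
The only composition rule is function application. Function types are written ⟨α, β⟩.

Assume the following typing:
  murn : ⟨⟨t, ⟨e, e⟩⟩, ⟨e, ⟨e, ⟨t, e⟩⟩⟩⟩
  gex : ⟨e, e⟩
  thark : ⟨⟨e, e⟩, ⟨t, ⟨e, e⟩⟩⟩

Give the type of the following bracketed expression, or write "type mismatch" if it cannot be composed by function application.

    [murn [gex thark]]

At [gex thark], thark : ⟨⟨e, e⟩, ⟨t, ⟨e, e⟩⟩⟩ takes gex : ⟨e, e⟩, giving ⟨t, ⟨e, e⟩⟩.
At [murn [gex thark]], murn : ⟨⟨t, ⟨e, e⟩⟩, ⟨e, ⟨e, ⟨t, e⟩⟩⟩⟩ takes [gex thark] : ⟨t, ⟨e, e⟩⟩, giving ⟨e, ⟨e, ⟨t, e⟩⟩⟩.

⟨e, ⟨e, ⟨t, e⟩⟩⟩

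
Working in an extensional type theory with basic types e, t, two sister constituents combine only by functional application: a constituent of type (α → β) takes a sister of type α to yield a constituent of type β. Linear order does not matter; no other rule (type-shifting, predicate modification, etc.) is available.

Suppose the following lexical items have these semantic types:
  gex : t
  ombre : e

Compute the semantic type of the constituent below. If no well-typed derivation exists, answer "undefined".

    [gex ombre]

[gex ombre]: t with e — neither is a function whose domain matches the other; composition fails here.

undefined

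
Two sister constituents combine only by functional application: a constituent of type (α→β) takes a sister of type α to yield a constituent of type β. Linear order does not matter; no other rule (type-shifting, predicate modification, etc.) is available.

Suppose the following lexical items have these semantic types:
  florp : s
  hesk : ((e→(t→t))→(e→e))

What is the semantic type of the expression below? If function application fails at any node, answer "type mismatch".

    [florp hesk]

At [florp hesk]: neither s nor ((e→(t→t))→(e→e)) can take the other as argument; the node is ill-typed.

type mismatch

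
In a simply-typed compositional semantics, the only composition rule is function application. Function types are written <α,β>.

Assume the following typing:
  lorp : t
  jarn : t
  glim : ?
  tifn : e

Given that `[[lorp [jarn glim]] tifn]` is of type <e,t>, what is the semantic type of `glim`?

[[lorp [jarn glim]] tifn] is required to be <e,t>. tifn : e cannot yield <e,t> as functor, so [lorp [jarn glim]] : <e,<e,t>>.
[lorp [jarn glim]] is required to be <e,<e,t>>. lorp : t cannot yield <e,<e,t>> as functor, so [jarn glim] : <t,<e,<e,t>>>.
[jarn glim] is required to be <t,<e,<e,t>>>. jarn : t cannot yield <t,<e,<e,t>>> as functor, so glim : <t,<t,<e,<e,t>>>>.

<t,<t,<e,<e,t>>>>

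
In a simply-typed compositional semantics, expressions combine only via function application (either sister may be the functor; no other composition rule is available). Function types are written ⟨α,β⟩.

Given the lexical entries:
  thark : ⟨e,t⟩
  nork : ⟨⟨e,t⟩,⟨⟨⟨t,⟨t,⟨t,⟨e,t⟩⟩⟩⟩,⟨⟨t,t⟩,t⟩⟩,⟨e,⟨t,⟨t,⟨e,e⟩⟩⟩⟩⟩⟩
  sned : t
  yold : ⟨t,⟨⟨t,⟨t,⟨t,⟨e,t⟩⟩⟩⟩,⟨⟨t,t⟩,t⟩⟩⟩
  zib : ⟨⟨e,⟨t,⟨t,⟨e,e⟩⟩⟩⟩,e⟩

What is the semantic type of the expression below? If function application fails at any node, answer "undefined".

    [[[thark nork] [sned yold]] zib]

e

[thark nork]: functor nork : ⟨⟨e,t⟩,⟨⟨⟨t,⟨t,⟨t,⟨e,t⟩⟩⟩⟩,⟨⟨t,t⟩,t⟩⟩,⟨e,⟨t,⟨t,⟨e,e⟩⟩⟩⟩⟩⟩, argument thark : ⟨e,t⟩; result ⟨⟨⟨t,⟨t,⟨t,⟨e,t⟩⟩⟩⟩,⟨⟨t,t⟩,t⟩⟩,⟨e,⟨t,⟨t,⟨e,e⟩⟩⟩⟩⟩.
[sned yold]: functor yold : ⟨t,⟨⟨t,⟨t,⟨t,⟨e,t⟩⟩⟩⟩,⟨⟨t,t⟩,t⟩⟩⟩, argument sned : t; result ⟨⟨t,⟨t,⟨t,⟨e,t⟩⟩⟩⟩,⟨⟨t,t⟩,t⟩⟩.
[[thark nork] [sned yold]]: functor [thark nork] : ⟨⟨⟨t,⟨t,⟨t,⟨e,t⟩⟩⟩⟩,⟨⟨t,t⟩,t⟩⟩,⟨e,⟨t,⟨t,⟨e,e⟩⟩⟩⟩⟩, argument [sned yold] : ⟨⟨t,⟨t,⟨t,⟨e,t⟩⟩⟩⟩,⟨⟨t,t⟩,t⟩⟩; result ⟨e,⟨t,⟨t,⟨e,e⟩⟩⟩⟩.
[[[thark nork] [sned yold]] zib]: functor zib : ⟨⟨e,⟨t,⟨t,⟨e,e⟩⟩⟩⟩,e⟩, argument [[thark nork] [sned yold]] : ⟨e,⟨t,⟨t,⟨e,e⟩⟩⟩⟩; result e.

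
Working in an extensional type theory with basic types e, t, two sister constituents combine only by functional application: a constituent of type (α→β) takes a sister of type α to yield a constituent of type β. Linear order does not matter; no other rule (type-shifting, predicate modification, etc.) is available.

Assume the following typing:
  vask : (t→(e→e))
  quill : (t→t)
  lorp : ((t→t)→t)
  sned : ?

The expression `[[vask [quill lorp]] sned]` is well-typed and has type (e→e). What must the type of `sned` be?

At [[vask [quill lorp]] sned] (required: (e→e)): [vask [quill lorp]] is (e→e), which is not a function with range (e→e); hence sned is the functor — type ((e→e)→(e→e)).

((e→e)→(e→e))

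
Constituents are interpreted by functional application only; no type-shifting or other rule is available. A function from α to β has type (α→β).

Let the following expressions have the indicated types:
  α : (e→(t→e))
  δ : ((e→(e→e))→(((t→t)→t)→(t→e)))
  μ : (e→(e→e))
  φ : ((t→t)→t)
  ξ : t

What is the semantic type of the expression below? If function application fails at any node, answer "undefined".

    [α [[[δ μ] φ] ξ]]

(t→e)

At [δ μ], δ : ((e→(e→e))→(((t→t)→t)→(t→e))) takes μ : (e→(e→e)), giving (((t→t)→t)→(t→e)).
At [[δ μ] φ], [δ μ] : (((t→t)→t)→(t→e)) takes φ : ((t→t)→t), giving (t→e).
At [[[δ μ] φ] ξ], [[δ μ] φ] : (t→e) takes ξ : t, giving e.
At [α [[[δ μ] φ] ξ]], α : (e→(t→e)) takes [[[δ μ] φ] ξ] : e, giving (t→e).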